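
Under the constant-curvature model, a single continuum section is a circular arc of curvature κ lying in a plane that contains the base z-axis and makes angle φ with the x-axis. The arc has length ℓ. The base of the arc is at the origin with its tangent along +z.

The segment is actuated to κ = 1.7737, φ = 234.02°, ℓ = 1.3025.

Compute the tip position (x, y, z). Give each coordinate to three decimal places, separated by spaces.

-0.554 -0.764 0.417

θ = κ·ℓ = 1.7737 × 1.3025 = 2.31024 rad
ρ = (1 − cos θ)/κ = (1 − -0.67388)/1.7737 = 0.94372
z = sin θ / κ = 0.73884/1.7737 = 0.41655
x = ρ cos φ = 0.94372 × cos(234.02°) = -0.55444
y = ρ sin φ = 0.94372 × sin(234.02°) = -0.76368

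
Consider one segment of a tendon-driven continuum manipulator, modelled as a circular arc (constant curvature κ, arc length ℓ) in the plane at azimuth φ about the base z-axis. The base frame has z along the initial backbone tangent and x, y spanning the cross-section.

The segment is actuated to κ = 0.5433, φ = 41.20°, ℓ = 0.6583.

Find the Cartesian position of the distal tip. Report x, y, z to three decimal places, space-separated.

0.088 0.077 0.644

θ = κ·ℓ = 0.5433 × 0.6583 = 0.35765 rad
ρ = (1 − cos θ)/κ = (1 − 0.93672)/0.5433 = 0.11647
z = sin θ / κ = 0.35008/0.5433 = 0.64435
x = ρ cos φ = 0.11647 × cos(41.20°) = 0.08764
y = ρ sin φ = 0.11647 × sin(41.20°) = 0.07672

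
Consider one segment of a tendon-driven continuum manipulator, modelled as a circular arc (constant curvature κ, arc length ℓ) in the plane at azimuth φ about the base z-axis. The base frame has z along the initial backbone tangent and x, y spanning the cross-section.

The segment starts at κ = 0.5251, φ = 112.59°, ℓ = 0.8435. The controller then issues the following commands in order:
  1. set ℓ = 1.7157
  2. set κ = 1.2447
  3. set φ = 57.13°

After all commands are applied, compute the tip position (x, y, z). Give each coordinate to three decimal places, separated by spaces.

0.669 1.036 0.679

initial: κ=0.5251, φ=112.59°, ℓ=0.8435
cmd 1: set ℓ=1.7157 → (κ,φ,ℓ)=(0.5251,112.59°,1.7157) → tip=(-0.2773,0.6666,1.4928)
cmd 2: set κ=1.2447 → (κ,φ,ℓ)=(1.2447,112.59°,1.7157) → tip=(-0.4738,1.1388,0.6787)
cmd 3: set φ=57.13° → (κ,φ,ℓ)=(1.2447,57.13°,1.7157) → tip=(0.6694,1.0359,0.6787)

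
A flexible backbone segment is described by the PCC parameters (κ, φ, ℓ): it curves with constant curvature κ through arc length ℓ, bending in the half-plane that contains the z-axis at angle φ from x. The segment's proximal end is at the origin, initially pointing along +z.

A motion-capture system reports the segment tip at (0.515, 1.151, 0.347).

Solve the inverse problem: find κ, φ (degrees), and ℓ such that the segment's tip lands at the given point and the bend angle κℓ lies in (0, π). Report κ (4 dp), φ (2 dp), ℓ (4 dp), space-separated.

ρ = √(x²+y²) = √(0.515² + 1.151²) = 1.26096
φ = atan2(y, x) mod 360° = atan2(1.151, 0.515) = 65.8945°
|p|² = ρ² + z² = 1.26096² + 0.347² = 1.71044
κ = 2ρ / |p|² = 2×1.26096 / 1.71044 = 1.47443
θ = 2·atan2(ρ, z) = 2·atan2(1.26096, 0.347) = 2.60451 rad
ℓ = θ/κ = 2.60451/1.47443 = 1.76645

1.4744 65.89 1.7664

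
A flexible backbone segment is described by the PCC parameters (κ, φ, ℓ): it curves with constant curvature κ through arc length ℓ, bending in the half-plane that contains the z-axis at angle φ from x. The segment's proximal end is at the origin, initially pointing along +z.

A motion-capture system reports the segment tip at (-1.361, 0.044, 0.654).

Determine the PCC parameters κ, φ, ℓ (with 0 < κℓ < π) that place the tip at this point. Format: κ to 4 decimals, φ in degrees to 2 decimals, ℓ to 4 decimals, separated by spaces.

ρ = √(x²+y²) = √(-1.361² + 0.044²) = 1.36171
φ = atan2(y, x) mod 360° = atan2(0.044, -1.361) = 178.1483°
|p|² = ρ² + z² = 1.36171² + 0.654² = 2.28197
κ = 2ρ / |p|² = 2×1.36171 / 2.28197 = 1.19345
θ = 2·atan2(ρ, z) = 2·atan2(1.36171, 0.654) = 2.24610 rad
ℓ = θ/κ = 2.24610/1.19345 = 1.88202

1.1935 178.15 1.8820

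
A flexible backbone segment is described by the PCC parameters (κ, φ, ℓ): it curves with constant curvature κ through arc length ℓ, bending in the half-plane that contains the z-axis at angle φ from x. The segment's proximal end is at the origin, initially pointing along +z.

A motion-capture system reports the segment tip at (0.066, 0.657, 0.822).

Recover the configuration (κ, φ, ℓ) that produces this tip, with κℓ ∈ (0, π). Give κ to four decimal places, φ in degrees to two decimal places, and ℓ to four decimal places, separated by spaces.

ρ = √(x²+y²) = √(0.066² + 0.657²) = 0.66031
φ = atan2(y, x) mod 360° = atan2(0.657, 0.066) = 84.2635°
|p|² = ρ² + z² = 0.66031² + 0.822² = 1.11169
κ = 2ρ / |p|² = 2×0.66031 / 1.11169 = 1.18793
θ = 2·atan2(ρ, z) = 2·atan2(0.66031, 0.822) = 1.35349 rad
ℓ = θ/κ = 1.35349/1.18793 = 1.13937

1.1879 84.26 1.1394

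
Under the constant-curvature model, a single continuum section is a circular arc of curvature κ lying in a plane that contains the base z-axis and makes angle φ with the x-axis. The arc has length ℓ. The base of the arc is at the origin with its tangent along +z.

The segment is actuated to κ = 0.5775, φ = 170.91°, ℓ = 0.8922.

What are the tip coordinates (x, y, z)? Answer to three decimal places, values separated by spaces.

θ = κ·ℓ = 0.5775 × 0.8922 = 0.51525 rad
ρ = (1 − cos θ)/κ = (1 − 0.87017)/0.5775 = 0.22481
z = sin θ / κ = 0.49275/0.5775 = 0.85324
x = ρ cos φ = 0.22481 × cos(170.91°) = -0.22199
y = ρ sin φ = 0.22481 × sin(170.91°) = 0.03552

-0.222 0.036 0.853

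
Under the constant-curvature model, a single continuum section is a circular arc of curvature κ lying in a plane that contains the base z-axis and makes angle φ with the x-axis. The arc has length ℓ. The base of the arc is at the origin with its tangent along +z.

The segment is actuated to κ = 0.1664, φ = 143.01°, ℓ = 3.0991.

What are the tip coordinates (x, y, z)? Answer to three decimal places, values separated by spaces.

θ = κ·ℓ = 0.1664 × 3.0991 = 0.51569 rad
ρ = (1 − cos θ)/κ = (1 − 0.86995)/0.1664 = 0.78154
z = sin θ / κ = 0.49314/0.1664 = 2.96355
x = ρ cos φ = 0.78154 × cos(143.01°) = -0.62424
y = ρ sin φ = 0.78154 × sin(143.01°) = 0.47023

-0.624 0.470 2.964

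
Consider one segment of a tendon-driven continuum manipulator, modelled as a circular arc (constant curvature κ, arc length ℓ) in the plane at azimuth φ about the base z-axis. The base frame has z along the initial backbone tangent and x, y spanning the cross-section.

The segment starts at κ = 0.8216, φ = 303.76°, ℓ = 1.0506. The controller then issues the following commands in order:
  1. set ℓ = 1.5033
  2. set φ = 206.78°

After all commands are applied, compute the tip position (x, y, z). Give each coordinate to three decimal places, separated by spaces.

initial: κ=0.8216, φ=303.76°, ℓ=1.0506
cmd 1: set ℓ=1.5033 → (κ,φ,ℓ)=(0.8216,303.76°,1.5033) → tip=(0.4536,-0.6786,1.1492)
cmd 2: set φ=206.78° → (κ,φ,ℓ)=(0.8216,206.78°,1.5033) → tip=(-0.7287,-0.3677,1.1492)

-0.729 -0.368 1.149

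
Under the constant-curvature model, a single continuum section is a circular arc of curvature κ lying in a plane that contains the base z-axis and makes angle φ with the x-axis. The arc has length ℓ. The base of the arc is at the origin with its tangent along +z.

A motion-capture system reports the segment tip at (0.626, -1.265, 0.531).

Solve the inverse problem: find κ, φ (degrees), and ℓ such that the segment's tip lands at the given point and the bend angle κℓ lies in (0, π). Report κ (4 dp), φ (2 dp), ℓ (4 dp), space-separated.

1.2413 296.33 1.9511

ρ = √(x²+y²) = √(0.626² + -1.265²) = 1.41142
φ = atan2(y, x) mod 360° = atan2(-1.265, 0.626) = 296.3290°
|p|² = ρ² + z² = 1.41142² + 0.531² = 2.27406
κ = 2ρ / |p|² = 2×1.41142 / 2.27406 = 1.24132
θ = 2·atan2(ρ, z) = 2·atan2(1.41142, 0.531) = 2.42192 rad
ℓ = θ/κ = 2.42192/1.24132 = 1.95108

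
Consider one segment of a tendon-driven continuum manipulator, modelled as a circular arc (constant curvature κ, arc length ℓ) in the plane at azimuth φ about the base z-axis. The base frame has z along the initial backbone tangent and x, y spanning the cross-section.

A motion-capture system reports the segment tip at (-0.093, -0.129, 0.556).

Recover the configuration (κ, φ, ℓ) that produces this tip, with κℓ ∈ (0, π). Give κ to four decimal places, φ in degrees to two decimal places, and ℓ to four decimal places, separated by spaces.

ρ = √(x²+y²) = √(-0.093² + -0.129²) = 0.15903
φ = atan2(y, x) mod 360° = atan2(-0.129, -0.093) = 234.2110°
|p|² = ρ² + z² = 0.15903² + 0.556² = 0.33443
κ = 2ρ / |p|² = 2×0.15903 / 0.33443 = 0.95105
θ = 2·atan2(ρ, z) = 2·atan2(0.15903, 0.556) = 0.55717 rad
ℓ = θ/κ = 0.55717/0.95105 = 0.58584

0.9511 234.21 0.5858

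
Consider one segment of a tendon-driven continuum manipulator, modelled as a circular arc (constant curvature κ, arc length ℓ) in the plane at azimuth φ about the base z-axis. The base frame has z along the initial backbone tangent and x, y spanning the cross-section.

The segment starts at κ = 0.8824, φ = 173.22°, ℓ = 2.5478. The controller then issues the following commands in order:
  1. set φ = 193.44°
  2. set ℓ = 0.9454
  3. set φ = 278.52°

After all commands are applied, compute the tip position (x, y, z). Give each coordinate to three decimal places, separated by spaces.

0.055 -0.368 0.839

initial: κ=0.8824, φ=173.22°, ℓ=2.5478
cmd 1: set φ=193.44° → (κ,φ,ℓ)=(0.8824,193.44°,2.5478) → tip=(-1.7931,-0.4285,0.8831)
cmd 2: set ℓ=0.9454 → (κ,φ,ℓ)=(0.8824,193.44°,0.9454) → tip=(-0.3618,-0.0865,0.8395)
cmd 3: set φ=278.52° → (κ,φ,ℓ)=(0.8824,278.52°,0.9454) → tip=(0.0551,-0.3679,0.8395)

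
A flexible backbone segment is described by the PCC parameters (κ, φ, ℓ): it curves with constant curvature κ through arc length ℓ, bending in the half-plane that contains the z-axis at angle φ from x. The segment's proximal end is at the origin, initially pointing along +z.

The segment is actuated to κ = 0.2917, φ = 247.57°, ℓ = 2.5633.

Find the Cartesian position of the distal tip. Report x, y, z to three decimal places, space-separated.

-0.349 -0.845 2.331

θ = κ·ℓ = 0.2917 × 2.5633 = 0.74771 rad
ρ = (1 − cos θ)/κ = (1 − 0.73324)/0.2917 = 0.91448
z = sin θ / κ = 0.67996/0.2917 = 2.33104
x = ρ cos φ = 0.91448 × cos(247.57°) = -0.34893
y = ρ sin φ = 0.91448 × sin(247.57°) = -0.84530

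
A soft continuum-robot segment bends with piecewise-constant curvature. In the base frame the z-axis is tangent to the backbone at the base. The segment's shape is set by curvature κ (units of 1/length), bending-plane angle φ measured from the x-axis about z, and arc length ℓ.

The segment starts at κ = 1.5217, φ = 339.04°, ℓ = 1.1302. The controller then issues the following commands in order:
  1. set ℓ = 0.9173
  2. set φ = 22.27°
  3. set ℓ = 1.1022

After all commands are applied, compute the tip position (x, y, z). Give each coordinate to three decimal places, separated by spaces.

initial: κ=1.5217, φ=339.04°, ℓ=1.1302
cmd 1: set ℓ=0.9173 → (κ,φ,ℓ)=(1.5217,339.04°,0.9173) → tip=(0.5069,-0.1942,0.6471)
cmd 2: set φ=22.27° → (κ,φ,ℓ)=(1.5217,22.27°,0.9173) → tip=(0.5023,0.2057,0.6471)
cmd 3: set ℓ=1.1022 → (κ,φ,ℓ)=(1.5217,22.27°,1.1022) → tip=(0.6727,0.2755,0.6534)

0.673 0.275 0.653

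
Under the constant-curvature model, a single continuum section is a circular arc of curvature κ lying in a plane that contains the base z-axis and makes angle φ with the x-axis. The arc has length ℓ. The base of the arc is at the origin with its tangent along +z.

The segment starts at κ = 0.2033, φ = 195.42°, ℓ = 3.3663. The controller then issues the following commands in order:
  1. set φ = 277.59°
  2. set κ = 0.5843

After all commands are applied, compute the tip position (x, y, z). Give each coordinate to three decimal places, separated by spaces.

0.313 -2.351 1.579

initial: κ=0.2033, φ=195.42°, ℓ=3.3663
cmd 1: set φ=277.59° → (κ,φ,ℓ)=(0.2033,277.59°,3.3663) → tip=(0.1463,-1.0979,3.1096)
cmd 2: set κ=0.5843 → (κ,φ,ℓ)=(0.5843,277.59°,3.3663) → tip=(0.3133,-2.3510,1.5789)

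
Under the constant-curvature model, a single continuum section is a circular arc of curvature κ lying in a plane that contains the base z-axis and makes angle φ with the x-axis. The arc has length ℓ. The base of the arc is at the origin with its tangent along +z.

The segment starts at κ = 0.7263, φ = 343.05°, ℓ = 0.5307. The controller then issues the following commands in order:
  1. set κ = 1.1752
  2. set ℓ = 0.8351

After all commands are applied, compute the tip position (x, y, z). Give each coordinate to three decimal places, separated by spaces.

0.362 -0.110 0.707

initial: κ=0.7263, φ=343.05°, ℓ=0.5307
cmd 1: set κ=1.1752 → (κ,φ,ℓ)=(1.1752,343.05°,0.5307) → tip=(0.1532,-0.0467,0.4970)
cmd 2: set ℓ=0.8351 → (κ,φ,ℓ)=(1.1752,343.05°,0.8351) → tip=(0.3615,-0.1102,0.7074)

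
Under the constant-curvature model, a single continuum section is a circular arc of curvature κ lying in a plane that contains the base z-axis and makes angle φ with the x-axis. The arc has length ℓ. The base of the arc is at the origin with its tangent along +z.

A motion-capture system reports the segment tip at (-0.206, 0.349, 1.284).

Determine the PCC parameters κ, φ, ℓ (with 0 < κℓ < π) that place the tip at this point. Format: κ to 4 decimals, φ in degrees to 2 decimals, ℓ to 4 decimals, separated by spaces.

ρ = √(x²+y²) = √(-0.206² + 0.349²) = 0.40526
φ = atan2(y, x) mod 360° = atan2(0.349, -0.206) = 120.5516°
|p|² = ρ² + z² = 0.40526² + 1.284² = 1.81289
κ = 2ρ / |p|² = 2×0.40526 / 1.81289 = 0.44709
θ = 2·atan2(ρ, z) = 2·atan2(0.40526, 1.284) = 0.61146 rad
ℓ = θ/κ = 0.61146/0.44709 = 1.36764

0.4471 120.55 1.3676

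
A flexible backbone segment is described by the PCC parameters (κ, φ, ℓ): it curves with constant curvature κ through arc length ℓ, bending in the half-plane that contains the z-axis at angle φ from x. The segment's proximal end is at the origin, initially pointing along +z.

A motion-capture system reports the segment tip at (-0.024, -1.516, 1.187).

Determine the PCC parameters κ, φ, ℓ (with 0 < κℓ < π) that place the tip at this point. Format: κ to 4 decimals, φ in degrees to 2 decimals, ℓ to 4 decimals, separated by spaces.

0.8178 269.09 2.2170

ρ = √(x²+y²) = √(-0.024² + -1.516²) = 1.51619
φ = atan2(y, x) mod 360° = atan2(-1.516, -0.024) = 269.0930°
|p|² = ρ² + z² = 1.51619² + 1.187² = 3.70780
κ = 2ρ / |p|² = 2×1.51619 / 3.70780 = 0.81784
θ = 2·atan2(ρ, z) = 2·atan2(1.51619, 1.187) = 1.81316 rad
ℓ = θ/κ = 1.81316/0.81784 = 2.21702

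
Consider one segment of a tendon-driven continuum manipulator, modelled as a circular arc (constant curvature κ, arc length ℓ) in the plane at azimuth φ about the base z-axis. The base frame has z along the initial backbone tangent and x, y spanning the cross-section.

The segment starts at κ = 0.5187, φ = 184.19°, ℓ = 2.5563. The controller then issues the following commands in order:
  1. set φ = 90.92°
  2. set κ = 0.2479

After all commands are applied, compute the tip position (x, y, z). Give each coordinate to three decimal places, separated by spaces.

initial: κ=0.5187, φ=184.19°, ℓ=2.5563
cmd 1: set φ=90.92° → (κ,φ,ℓ)=(0.5187,90.92°,2.5563) → tip=(-0.0235,1.4604,1.8704)
cmd 2: set κ=0.2479 → (κ,φ,ℓ)=(0.2479,90.92°,2.5563) → tip=(-0.0126,0.7831,2.3886)

-0.013 0.783 2.389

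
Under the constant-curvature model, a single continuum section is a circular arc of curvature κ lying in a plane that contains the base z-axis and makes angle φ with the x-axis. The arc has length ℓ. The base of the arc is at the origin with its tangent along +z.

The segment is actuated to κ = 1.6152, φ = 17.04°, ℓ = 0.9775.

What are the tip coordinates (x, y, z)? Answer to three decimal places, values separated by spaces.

θ = κ·ℓ = 1.6152 × 0.9775 = 1.57886 rad
ρ = (1 − cos θ)/κ = (1 − -0.00806)/1.6152 = 0.62411
z = sin θ / κ = 0.99997/1.6152 = 0.61910
x = ρ cos φ = 0.62411 × cos(17.04°) = 0.59671
y = ρ sin φ = 0.62411 × sin(17.04°) = 0.18289

0.597 0.183 0.619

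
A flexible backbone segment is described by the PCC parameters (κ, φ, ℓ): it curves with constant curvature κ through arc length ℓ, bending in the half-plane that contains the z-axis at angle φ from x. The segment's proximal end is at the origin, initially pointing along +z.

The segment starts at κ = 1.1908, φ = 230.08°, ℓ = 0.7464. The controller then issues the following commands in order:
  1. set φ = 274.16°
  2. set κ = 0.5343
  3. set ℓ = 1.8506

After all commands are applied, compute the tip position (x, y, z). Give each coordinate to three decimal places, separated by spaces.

initial: κ=1.1908, φ=230.08°, ℓ=0.7464
cmd 1: set φ=274.16° → (κ,φ,ℓ)=(1.1908,274.16°,0.7464) → tip=(0.0225,-0.3096,0.6519)
cmd 2: set κ=0.5343 → (κ,φ,ℓ)=(0.5343,274.16°,0.7464) → tip=(0.0107,-0.1465,0.7268)
cmd 3: set ℓ=1.8506 → (κ,φ,ℓ)=(0.5343,274.16°,1.8506) → tip=(0.0611,-0.8405,1.5635)

0.061 -0.841 1.563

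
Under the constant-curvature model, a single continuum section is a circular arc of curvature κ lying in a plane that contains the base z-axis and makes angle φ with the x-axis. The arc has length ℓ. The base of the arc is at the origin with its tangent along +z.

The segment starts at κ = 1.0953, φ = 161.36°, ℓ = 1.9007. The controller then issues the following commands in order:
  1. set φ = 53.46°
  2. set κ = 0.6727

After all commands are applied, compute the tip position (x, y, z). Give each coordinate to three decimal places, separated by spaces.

initial: κ=1.0953, φ=161.36°, ℓ=1.9007
cmd 1: set φ=53.46° → (κ,φ,ℓ)=(1.0953,53.46°,1.9007) → tip=(0.8094,1.0923,0.7963)
cmd 2: set κ=0.6727 → (κ,φ,ℓ)=(0.6727,53.46°,1.9007) → tip=(0.6301,0.8503,1.4235)

0.630 0.850 1.424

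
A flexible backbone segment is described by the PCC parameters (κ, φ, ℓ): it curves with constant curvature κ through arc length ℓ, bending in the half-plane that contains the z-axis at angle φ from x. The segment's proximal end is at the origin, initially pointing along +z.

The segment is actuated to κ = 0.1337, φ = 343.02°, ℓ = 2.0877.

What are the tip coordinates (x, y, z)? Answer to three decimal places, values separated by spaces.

0.277 -0.085 2.061

θ = κ·ℓ = 0.1337 × 2.0877 = 0.27913 rad
ρ = (1 − cos θ)/κ = (1 − 0.96130)/0.1337 = 0.28948
z = sin θ / κ = 0.27552/0.1337 = 2.06070
x = ρ cos φ = 0.28948 × cos(343.02°) = 0.27686
y = ρ sin φ = 0.28948 × sin(343.02°) = -0.08454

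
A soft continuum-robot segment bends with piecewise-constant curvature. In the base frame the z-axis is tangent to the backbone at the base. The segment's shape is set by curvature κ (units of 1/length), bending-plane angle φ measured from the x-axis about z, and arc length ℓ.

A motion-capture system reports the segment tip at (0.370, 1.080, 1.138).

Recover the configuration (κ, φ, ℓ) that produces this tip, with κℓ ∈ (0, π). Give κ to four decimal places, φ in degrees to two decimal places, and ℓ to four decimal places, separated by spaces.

ρ = √(x²+y²) = √(0.370² + 1.080²) = 1.14162
φ = atan2(y, x) mod 360° = atan2(1.080, 0.370) = 71.0889°
|p|² = ρ² + z² = 1.14162² + 1.138² = 2.59834
κ = 2ρ / |p|² = 2×1.14162 / 2.59834 = 0.87873
θ = 2·atan2(ρ, z) = 2·atan2(1.14162, 1.138) = 1.57397 rad
ℓ = θ/κ = 1.57397/0.87873 = 1.79119

0.8787 71.09 1.7912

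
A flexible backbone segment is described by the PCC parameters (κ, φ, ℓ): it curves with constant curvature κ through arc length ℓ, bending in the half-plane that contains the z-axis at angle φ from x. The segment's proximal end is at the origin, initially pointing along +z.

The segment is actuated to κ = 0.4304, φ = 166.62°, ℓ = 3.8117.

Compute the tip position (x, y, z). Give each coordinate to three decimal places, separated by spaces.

θ = κ·ℓ = 0.4304 × 3.8117 = 1.64056 rad
ρ = (1 − cos θ)/κ = (1 − -0.06970)/0.4304 = 2.48537
z = sin θ / κ = 0.99757/0.4304 = 2.31777
x = ρ cos φ = 2.48537 × cos(166.62°) = -2.41791
y = ρ sin φ = 2.48537 × sin(166.62°) = 0.57514

-2.418 0.575 2.318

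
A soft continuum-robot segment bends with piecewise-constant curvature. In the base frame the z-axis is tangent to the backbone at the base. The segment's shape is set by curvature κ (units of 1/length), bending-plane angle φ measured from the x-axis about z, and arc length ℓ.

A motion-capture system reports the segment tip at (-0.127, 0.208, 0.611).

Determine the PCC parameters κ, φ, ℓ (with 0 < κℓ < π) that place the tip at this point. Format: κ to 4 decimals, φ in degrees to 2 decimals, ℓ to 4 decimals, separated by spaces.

1.1264 121.41 0.6739

ρ = √(x²+y²) = √(-0.127² + 0.208²) = 0.24371
φ = atan2(y, x) mod 360° = atan2(0.208, -0.127) = 121.4073°
|p|² = ρ² + z² = 0.24371² + 0.611² = 0.43271
κ = 2ρ / |p|² = 2×0.24371 / 0.43271 = 1.12641
θ = 2·atan2(ρ, z) = 2·atan2(0.24371, 0.611) = 0.75906 rad
ℓ = θ/κ = 0.75906/1.12641 = 0.67387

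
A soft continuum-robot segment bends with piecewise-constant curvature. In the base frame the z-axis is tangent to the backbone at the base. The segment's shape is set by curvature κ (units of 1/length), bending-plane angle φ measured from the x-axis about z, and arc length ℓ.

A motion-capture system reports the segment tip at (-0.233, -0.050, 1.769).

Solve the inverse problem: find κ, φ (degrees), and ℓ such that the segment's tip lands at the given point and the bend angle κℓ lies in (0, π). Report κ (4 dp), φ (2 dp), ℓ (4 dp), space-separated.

0.1496 192.11 1.7903

ρ = √(x²+y²) = √(-0.233² + -0.050²) = 0.23830
φ = atan2(y, x) mod 360° = atan2(-0.050, -0.233) = 192.1115°
|p|² = ρ² + z² = 0.23830² + 1.769² = 3.18615
κ = 2ρ / |p|² = 2×0.23830 / 3.18615 = 0.14959
θ = 2·atan2(ρ, z) = 2·atan2(0.23830, 1.769) = 0.26781 rad
ℓ = θ/κ = 0.26781/0.14959 = 1.79032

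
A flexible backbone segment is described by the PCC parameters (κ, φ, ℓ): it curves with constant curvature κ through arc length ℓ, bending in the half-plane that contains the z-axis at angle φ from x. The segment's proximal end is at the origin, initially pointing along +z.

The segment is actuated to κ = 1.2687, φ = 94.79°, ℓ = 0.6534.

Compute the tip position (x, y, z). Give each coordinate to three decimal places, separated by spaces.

θ = κ·ℓ = 1.2687 × 0.6534 = 0.82897 rad
ρ = (1 − cos θ)/κ = (1 − 0.67564)/1.2687 = 0.25567
z = sin θ / κ = 0.73723/1.2687 = 0.58109
x = ρ cos φ = 0.25567 × cos(94.79°) = -0.02135
y = ρ sin φ = 0.25567 × sin(94.79°) = 0.25477

-0.021 0.255 0.581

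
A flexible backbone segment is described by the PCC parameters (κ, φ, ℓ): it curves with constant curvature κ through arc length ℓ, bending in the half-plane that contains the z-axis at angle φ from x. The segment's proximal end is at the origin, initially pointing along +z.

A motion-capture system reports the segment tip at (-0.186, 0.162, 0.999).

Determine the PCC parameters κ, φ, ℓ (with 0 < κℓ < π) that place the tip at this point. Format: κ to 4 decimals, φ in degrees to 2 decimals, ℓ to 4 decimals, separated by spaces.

0.4659 138.95 1.0391

ρ = √(x²+y²) = √(-0.186² + 0.162²) = 0.24666
φ = atan2(y, x) mod 360° = atan2(0.162, -0.186) = 138.9452°
|p|² = ρ² + z² = 0.24666² + 0.999² = 1.05884
κ = 2ρ / |p|² = 2×0.24666 / 1.05884 = 0.46590
θ = 2·atan2(ρ, z) = 2·atan2(0.24666, 0.999) = 0.48413 rad
ℓ = θ/κ = 0.48413/0.46590 = 1.03912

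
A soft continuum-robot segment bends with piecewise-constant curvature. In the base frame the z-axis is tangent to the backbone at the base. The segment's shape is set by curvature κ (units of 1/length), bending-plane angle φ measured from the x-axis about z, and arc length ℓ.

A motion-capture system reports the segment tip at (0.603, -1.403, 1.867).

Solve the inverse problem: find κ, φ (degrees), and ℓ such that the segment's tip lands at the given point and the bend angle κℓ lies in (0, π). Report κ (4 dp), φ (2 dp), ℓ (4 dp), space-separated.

ρ = √(x²+y²) = √(0.603² + -1.403²) = 1.52709
φ = atan2(y, x) mod 360° = atan2(-1.403, 0.603) = 293.2577°
|p|² = ρ² + z² = 1.52709² + 1.867² = 5.81771
κ = 2ρ / |p|² = 2×1.52709 / 5.81771 = 0.52498
θ = 2·atan2(ρ, z) = 2·atan2(1.52709, 1.867) = 1.37117 rad
ℓ = θ/κ = 1.37117/0.52498 = 2.61184

0.5250 293.26 2.6118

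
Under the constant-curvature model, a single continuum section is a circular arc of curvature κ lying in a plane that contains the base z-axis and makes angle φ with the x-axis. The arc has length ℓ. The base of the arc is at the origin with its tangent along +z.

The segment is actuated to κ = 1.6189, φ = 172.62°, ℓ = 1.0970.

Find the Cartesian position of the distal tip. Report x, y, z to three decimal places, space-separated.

-0.737 0.096 0.605

θ = κ·ℓ = 1.6189 × 1.0970 = 1.77593 rad
ρ = (1 − cos θ)/κ = (1 − -0.20370)/1.6189 = 0.74353
z = sin θ / κ = 0.97903/1.6189 = 0.60475
x = ρ cos φ = 0.74353 × cos(172.62°) = -0.73737
y = ρ sin φ = 0.74353 × sin(172.62°) = 0.09551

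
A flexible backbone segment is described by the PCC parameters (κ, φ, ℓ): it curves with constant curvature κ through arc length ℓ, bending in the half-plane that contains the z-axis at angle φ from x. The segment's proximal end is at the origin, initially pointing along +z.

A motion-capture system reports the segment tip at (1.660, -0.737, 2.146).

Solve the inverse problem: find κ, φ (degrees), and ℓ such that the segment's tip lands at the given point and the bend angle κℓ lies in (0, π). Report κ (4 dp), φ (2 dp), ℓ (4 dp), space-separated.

0.4596 336.06 3.0566

ρ = √(x²+y²) = √(1.660² + -0.737²) = 1.81625
φ = atan2(y, x) mod 360° = atan2(-0.737, 1.660) = 336.0599°
|p|² = ρ² + z² = 1.81625² + 2.146² = 7.90408
κ = 2ρ / |p|² = 2×1.81625 / 7.90408 = 0.45957
θ = 2·atan2(ρ, z) = 2·atan2(1.81625, 2.146) = 1.40473 rad
ℓ = θ/κ = 1.40473/0.45957 = 3.05661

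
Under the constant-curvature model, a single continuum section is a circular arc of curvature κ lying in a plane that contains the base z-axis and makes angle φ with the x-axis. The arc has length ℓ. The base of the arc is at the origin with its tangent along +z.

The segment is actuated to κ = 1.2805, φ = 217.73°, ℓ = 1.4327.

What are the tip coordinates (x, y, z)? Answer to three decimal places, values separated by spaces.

θ = κ·ℓ = 1.2805 × 1.4327 = 1.83457 rad
ρ = (1 − cos θ)/κ = (1 − -0.26073)/1.2805 = 0.98456
z = sin θ / κ = 0.96541/1.2805 = 0.75393
x = ρ cos φ = 0.98456 × cos(217.73°) = -0.77869
y = ρ sin φ = 0.98456 × sin(217.73°) = -0.60249

-0.779 -0.602 0.754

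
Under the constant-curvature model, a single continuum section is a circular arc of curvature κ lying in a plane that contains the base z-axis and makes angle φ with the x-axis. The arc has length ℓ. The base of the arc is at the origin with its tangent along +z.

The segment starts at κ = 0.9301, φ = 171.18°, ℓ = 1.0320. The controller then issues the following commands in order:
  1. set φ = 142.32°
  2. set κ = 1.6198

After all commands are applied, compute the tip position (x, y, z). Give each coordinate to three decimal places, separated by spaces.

-0.538 0.415 0.614

initial: κ=0.9301, φ=171.18°, ℓ=1.0320
cmd 1: set φ=142.32° → (κ,φ,ℓ)=(0.9301,142.32°,1.0320) → tip=(-0.3628,0.2802,0.8807)
cmd 2: set κ=1.6198 → (κ,φ,ℓ)=(1.6198,142.32°,1.0320) → tip=(-0.5378,0.4153,0.6142)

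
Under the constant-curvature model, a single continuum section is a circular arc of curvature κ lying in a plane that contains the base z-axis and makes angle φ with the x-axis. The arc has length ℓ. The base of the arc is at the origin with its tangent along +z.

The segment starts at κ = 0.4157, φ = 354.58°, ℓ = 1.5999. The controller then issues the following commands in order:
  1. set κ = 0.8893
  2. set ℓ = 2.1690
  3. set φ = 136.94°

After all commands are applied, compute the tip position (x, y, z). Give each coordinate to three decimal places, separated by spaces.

-1.110 1.037 1.053

initial: κ=0.4157, φ=354.58°, ℓ=1.5999
cmd 1: set κ=0.8893 → (κ,φ,ℓ)=(0.8893,354.58°,1.5999) → tip=(0.9544,-0.0906,1.1122)
cmd 2: set ℓ=2.1690 → (κ,φ,ℓ)=(0.8893,354.58°,2.1690) → tip=(1.5118,-0.1434,1.0531)
cmd 3: set φ=136.94° → (κ,φ,ℓ)=(0.8893,136.94°,2.1690) → tip=(-1.1095,1.0368,1.0531)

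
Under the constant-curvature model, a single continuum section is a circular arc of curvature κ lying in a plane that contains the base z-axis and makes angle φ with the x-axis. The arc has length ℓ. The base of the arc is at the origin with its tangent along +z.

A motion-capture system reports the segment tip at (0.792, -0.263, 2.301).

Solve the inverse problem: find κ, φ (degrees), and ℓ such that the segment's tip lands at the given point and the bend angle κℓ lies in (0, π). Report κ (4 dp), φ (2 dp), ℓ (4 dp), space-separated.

ρ = √(x²+y²) = √(0.792² + -0.263²) = 0.83453
φ = atan2(y, x) mod 360° = atan2(-0.263, 0.792) = 341.6302°
|p|² = ρ² + z² = 0.83453² + 2.301² = 5.99103
κ = 2ρ / |p|² = 2×0.83453 / 5.99103 = 0.27859
θ = 2·atan2(ρ, z) = 2·atan2(0.83453, 2.301) = 0.69585 rad
ℓ = θ/κ = 0.69585/0.27859 = 2.49775

0.2786 341.63 2.4977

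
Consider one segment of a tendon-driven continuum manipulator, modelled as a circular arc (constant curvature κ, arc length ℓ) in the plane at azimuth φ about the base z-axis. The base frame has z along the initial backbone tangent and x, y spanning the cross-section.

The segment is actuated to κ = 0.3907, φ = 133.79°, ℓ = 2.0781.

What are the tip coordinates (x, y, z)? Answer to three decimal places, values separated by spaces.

-0.552 0.576 1.857

θ = κ·ℓ = 0.3907 × 2.0781 = 0.81191 rad
ρ = (1 − cos θ)/κ = (1 − 0.68811)/0.3907 = 0.79828
z = sin θ / κ = 0.72561/0.3907 = 1.85719
x = ρ cos φ = 0.79828 × cos(133.79°) = -0.55243
y = ρ sin φ = 0.79828 × sin(133.79°) = 0.57626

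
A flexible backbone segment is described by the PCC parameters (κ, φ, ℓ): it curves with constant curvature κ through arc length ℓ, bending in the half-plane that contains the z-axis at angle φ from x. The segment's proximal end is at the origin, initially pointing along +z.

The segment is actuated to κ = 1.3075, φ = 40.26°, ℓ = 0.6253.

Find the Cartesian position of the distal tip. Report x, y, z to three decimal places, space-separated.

θ = κ·ℓ = 1.3075 × 0.6253 = 0.81758 rad
ρ = (1 − cos θ)/κ = (1 − 0.68399)/1.3075 = 0.24169
z = sin θ / κ = 0.72949/1.3075 = 0.55793
x = ρ cos φ = 0.24169 × cos(40.26°) = 0.18444
y = ρ sin φ = 0.24169 × sin(40.26°) = 0.15619

0.184 0.156 0.558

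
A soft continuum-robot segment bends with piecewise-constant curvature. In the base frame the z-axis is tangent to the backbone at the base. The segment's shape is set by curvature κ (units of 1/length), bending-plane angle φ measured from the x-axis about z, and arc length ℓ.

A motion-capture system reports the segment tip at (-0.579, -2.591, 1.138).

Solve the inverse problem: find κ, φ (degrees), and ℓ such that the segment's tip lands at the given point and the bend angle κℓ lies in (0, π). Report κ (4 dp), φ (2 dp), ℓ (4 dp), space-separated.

ρ = √(x²+y²) = √(-0.579² + -2.591²) = 2.65491
φ = atan2(y, x) mod 360° = atan2(-2.591, -0.579) = 257.4033°
|p|² = ρ² + z² = 2.65491² + 1.138² = 8.34357
κ = 2ρ / |p|² = 2×2.65491 / 8.34357 = 0.63640
θ = 2·atan2(ρ, z) = 2·atan2(2.65491, 1.138) = 2.33169 rad
ℓ = θ/κ = 2.33169/0.63640 = 3.66390

0.6364 257.40 3.6639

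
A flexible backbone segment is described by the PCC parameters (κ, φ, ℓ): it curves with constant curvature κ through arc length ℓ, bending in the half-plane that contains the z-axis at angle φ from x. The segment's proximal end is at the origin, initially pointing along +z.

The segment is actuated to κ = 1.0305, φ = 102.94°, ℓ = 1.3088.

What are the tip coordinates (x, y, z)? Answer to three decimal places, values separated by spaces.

θ = κ·ℓ = 1.0305 × 1.3088 = 1.34872 rad
ρ = (1 − cos θ)/κ = (1 − 0.22026)/1.0305 = 0.75666
z = sin θ / κ = 0.97544/1.0305 = 0.94657
x = ρ cos φ = 0.75666 × cos(102.94°) = -0.16944
y = ρ sin φ = 0.75666 × sin(102.94°) = 0.73745

-0.169 0.737 0.947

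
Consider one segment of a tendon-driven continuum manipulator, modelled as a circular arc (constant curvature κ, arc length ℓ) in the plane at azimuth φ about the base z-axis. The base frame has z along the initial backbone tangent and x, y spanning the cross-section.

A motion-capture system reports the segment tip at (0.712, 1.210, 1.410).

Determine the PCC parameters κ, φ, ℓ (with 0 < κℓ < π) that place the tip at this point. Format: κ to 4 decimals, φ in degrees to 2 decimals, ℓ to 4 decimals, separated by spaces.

ρ = √(x²+y²) = √(0.712² + 1.210²) = 1.40394
φ = atan2(y, x) mod 360° = atan2(1.210, 0.712) = 59.5262°
|p|² = ρ² + z² = 1.40394² + 1.410² = 3.95914
κ = 2ρ / |p|² = 2×1.40394 / 3.95914 = 0.70921
θ = 2·atan2(ρ, z) = 2·atan2(1.40394, 1.410) = 1.56649 rad
ℓ = θ/κ = 1.56649/0.70921 = 2.20877

0.7092 59.53 2.2088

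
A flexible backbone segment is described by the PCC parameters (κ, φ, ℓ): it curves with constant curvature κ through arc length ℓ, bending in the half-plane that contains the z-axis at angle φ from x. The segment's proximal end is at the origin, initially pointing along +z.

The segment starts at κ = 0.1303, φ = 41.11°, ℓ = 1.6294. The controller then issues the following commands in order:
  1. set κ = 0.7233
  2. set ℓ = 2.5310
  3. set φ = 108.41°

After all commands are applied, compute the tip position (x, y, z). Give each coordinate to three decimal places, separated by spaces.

-0.549 1.649 1.336

initial: κ=0.1303, φ=41.11°, ℓ=1.6294
cmd 1: set κ=0.7233 → (κ,φ,ℓ)=(0.7233,41.11°,1.6294) → tip=(0.6435,0.5615,1.2775)
cmd 2: set ℓ=2.5310 → (κ,φ,ℓ)=(0.7233,41.11°,2.5310) → tip=(1.3094,1.1426,1.3361)
cmd 3: set φ=108.41° → (κ,φ,ℓ)=(0.7233,108.41°,2.5310) → tip=(-0.5488,1.6489,1.3361)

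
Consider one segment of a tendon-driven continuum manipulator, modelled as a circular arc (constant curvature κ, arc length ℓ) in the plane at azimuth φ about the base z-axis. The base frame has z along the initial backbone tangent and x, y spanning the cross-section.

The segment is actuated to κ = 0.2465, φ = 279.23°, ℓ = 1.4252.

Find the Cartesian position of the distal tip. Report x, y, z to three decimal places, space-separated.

0.040 -0.245 1.396

θ = κ·ℓ = 0.2465 × 1.4252 = 0.35131 rad
ρ = (1 − cos θ)/κ = (1 − 0.93892)/0.2465 = 0.24778
z = sin θ / κ = 0.34413/0.2465 = 1.39606
x = ρ cos φ = 0.24778 × cos(279.23°) = 0.03974
y = ρ sin φ = 0.24778 × sin(279.23°) = -0.24457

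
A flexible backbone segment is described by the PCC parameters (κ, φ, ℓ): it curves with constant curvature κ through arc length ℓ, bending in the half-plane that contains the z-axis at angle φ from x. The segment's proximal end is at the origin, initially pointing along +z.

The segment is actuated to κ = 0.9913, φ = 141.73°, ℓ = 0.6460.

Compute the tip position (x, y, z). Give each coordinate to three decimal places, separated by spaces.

-0.157 0.124 0.603

θ = κ·ℓ = 0.9913 × 0.6460 = 0.64038 rad
ρ = (1 − cos θ)/κ = (1 − 0.80187)/0.9913 = 0.19987
z = sin θ / κ = 0.59750/0.9913 = 0.60274
x = ρ cos φ = 0.19987 × cos(141.73°) = -0.15692
y = ρ sin φ = 0.19987 × sin(141.73°) = 0.12379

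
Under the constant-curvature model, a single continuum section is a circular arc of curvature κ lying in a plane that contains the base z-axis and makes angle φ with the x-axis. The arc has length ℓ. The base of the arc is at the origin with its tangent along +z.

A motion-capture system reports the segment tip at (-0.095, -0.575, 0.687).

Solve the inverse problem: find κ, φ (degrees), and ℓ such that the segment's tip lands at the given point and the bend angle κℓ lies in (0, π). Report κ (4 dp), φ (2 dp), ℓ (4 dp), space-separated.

1.4361 260.62 0.9797

ρ = √(x²+y²) = √(-0.095² + -0.575²) = 0.58279
φ = atan2(y, x) mod 360° = atan2(-0.575, -0.095) = 260.6185°
|p|² = ρ² + z² = 0.58279² + 0.687² = 0.81162
κ = 2ρ / |p|² = 2×0.58279 / 0.81162 = 1.43613
θ = 2·atan2(ρ, z) = 2·atan2(0.58279, 0.687) = 1.40703 rad
ℓ = θ/κ = 1.40703/1.43613 = 0.97974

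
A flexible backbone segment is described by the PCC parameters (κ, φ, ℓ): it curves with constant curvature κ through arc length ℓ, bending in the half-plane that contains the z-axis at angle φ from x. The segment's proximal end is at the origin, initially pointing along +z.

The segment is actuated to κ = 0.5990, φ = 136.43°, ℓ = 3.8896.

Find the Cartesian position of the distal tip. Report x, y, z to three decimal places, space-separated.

θ = κ·ℓ = 0.5990 × 3.8896 = 2.32987 rad
ρ = (1 − cos θ)/κ = (1 − -0.68825)/0.5990 = 2.81845
z = sin θ / κ = 0.72547/0.5990 = 1.21114
x = ρ cos φ = 2.81845 × cos(136.43°) = -2.04206
y = ρ sin φ = 2.81845 × sin(136.43°) = 1.94259

-2.042 1.943 1.211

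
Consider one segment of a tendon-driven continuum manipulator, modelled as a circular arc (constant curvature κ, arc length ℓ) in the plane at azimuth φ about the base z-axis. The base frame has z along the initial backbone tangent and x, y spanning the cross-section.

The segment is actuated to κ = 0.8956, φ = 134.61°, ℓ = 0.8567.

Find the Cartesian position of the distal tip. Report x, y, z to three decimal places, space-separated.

θ = κ·ℓ = 0.8956 × 0.8567 = 0.76726 rad
ρ = (1 − cos θ)/κ = (1 − 0.71982)/0.8956 = 0.31285
z = sin θ / κ = 0.69417/0.8956 = 0.77508
x = ρ cos φ = 0.31285 × cos(134.61°) = -0.21970
y = ρ sin φ = 0.31285 × sin(134.61°) = 0.22272

-0.220 0.223 0.775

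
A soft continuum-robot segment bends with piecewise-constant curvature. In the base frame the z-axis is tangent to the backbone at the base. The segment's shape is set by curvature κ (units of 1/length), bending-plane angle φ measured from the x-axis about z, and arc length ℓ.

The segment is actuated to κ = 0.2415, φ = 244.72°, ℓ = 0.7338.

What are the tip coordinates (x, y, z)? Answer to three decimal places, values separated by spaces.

-0.028 -0.059 0.730

θ = κ·ℓ = 0.2415 × 0.7338 = 0.17721 rad
ρ = (1 − cos θ)/κ = (1 − 0.98434)/0.2415 = 0.06485
z = sin θ / κ = 0.17629/0.2415 = 0.72997
x = ρ cos φ = 0.06485 × cos(244.72°) = -0.02769
y = ρ sin φ = 0.06485 × sin(244.72°) = -0.05864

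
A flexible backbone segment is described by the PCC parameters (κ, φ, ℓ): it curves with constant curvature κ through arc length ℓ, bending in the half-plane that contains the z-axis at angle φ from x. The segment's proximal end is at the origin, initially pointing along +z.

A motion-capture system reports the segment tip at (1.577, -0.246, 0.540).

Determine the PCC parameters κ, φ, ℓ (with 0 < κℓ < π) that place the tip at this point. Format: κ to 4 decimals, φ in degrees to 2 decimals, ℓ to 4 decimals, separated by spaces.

1.1244 351.13 2.2138

ρ = √(x²+y²) = √(1.577² + -0.246²) = 1.59607
φ = atan2(y, x) mod 360° = atan2(-0.246, 1.577) = 351.1337°
|p|² = ρ² + z² = 1.59607² + 0.540² = 2.83905
κ = 2ρ / |p|² = 2×1.59607 / 2.83905 = 1.12437
θ = 2·atan2(ρ, z) = 2·atan2(1.59607, 0.540) = 2.48911 rad
ℓ = θ/κ = 2.48911/1.12437 = 2.21378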